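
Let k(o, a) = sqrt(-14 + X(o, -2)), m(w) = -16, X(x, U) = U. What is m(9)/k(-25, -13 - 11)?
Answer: 4*I ≈ 4.0*I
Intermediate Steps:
k(o, a) = 4*I (k(o, a) = sqrt(-14 - 2) = sqrt(-16) = 4*I)
m(9)/k(-25, -13 - 11) = -16*(-I/4) = -(-4)*I = 4*I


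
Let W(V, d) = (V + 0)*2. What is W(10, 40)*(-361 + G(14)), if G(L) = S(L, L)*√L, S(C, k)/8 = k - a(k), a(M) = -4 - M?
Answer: -7220 + 5120*√14 ≈ 11937.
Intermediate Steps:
W(V, d) = 2*V (W(V, d) = V*2 = 2*V)
S(C, k) = 32 + 16*k (S(C, k) = 8*(k - (-4 - k)) = 8*(k + (4 + k)) = 8*(4 + 2*k) = 32 + 16*k)
G(L) = √L*(32 + 16*L) (G(L) = (32 + 16*L)*√L = √L*(32 + 16*L))
W(10, 40)*(-361 + G(14)) = (2*10)*(-361 + 16*√14*(2 + 14)) = 20*(-361 + 16*√14*16) = 20*(-361 + 256*√14) = -7220 + 5120*√14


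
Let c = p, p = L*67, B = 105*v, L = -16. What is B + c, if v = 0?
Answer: -1072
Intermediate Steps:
B = 0 (B = 105*0 = 0)
p = -1072 (p = -16*67 = -1072)
c = -1072
B + c = 0 - 1072 = -1072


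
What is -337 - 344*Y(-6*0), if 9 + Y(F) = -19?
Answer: 9295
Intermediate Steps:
Y(F) = -28 (Y(F) = -9 - 19 = -28)
-337 - 344*Y(-6*0) = -337 - 344*(-28) = -337 + 9632 = 9295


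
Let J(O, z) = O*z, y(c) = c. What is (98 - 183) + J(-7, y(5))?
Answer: -120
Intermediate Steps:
(98 - 183) + J(-7, y(5)) = (98 - 183) - 7*5 = -85 - 35 = -120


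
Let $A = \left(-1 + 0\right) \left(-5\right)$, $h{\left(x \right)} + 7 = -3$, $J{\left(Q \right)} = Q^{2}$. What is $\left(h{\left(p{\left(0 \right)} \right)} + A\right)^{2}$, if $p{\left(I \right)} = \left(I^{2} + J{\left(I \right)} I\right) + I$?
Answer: $25$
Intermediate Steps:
$p{\left(I \right)} = I + I^{2} + I^{3}$ ($p{\left(I \right)} = \left(I^{2} + I^{2} I\right) + I = \left(I^{2} + I^{3}\right) + I = I + I^{2} + I^{3}$)
$h{\left(x \right)} = -10$ ($h{\left(x \right)} = -7 - 3 = -10$)
$A = 5$ ($A = \left(-1\right) \left(-5\right) = 5$)
$\left(h{\left(p{\left(0 \right)} \right)} + A\right)^{2} = \left(-10 + 5\right)^{2} = \left(-5\right)^{2} = 25$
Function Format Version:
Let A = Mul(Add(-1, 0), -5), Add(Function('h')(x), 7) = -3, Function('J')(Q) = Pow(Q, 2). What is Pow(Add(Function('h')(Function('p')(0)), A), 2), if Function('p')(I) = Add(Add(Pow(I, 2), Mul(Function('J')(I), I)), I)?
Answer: 25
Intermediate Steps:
Function('p')(I) = Add(I, Pow(I, 2), Pow(I, 3)) (Function('p')(I) = Add(Add(Pow(I, 2), Mul(Pow(I, 2), I)), I) = Add(Add(Pow(I, 2), Pow(I, 3)), I) = Add(I, Pow(I, 2), Pow(I, 3)))
Function('h')(x) = -10 (Function('h')(x) = Add(-7, -3) = -10)
A = 5 (A = Mul(-1, -5) = 5)
Pow(Add(Function('h')(Function('p')(0)), A), 2) = Pow(Add(-10, 5), 2) = Pow(-5, 2) = 25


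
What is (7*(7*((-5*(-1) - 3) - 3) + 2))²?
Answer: 1225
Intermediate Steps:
(7*(7*((-5*(-1) - 3) - 3) + 2))² = (7*(7*((5 - 3) - 3) + 2))² = (7*(7*(2 - 3) + 2))² = (7*(7*(-1) + 2))² = (7*(-7 + 2))² = (7*(-5))² = (-35)² = 1225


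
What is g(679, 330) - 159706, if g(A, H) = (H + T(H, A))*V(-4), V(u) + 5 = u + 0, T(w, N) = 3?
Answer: -162703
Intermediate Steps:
V(u) = -5 + u (V(u) = -5 + (u + 0) = -5 + u)
g(A, H) = -27 - 9*H (g(A, H) = (H + 3)*(-5 - 4) = (3 + H)*(-9) = -27 - 9*H)
g(679, 330) - 159706 = (-27 - 9*330) - 159706 = (-27 - 2970) - 159706 = -2997 - 159706 = -162703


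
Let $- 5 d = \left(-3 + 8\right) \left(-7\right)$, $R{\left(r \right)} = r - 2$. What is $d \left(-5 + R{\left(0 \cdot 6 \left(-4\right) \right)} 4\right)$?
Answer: $-91$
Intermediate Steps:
$R{\left(r \right)} = -2 + r$
$d = 7$ ($d = - \frac{\left(-3 + 8\right) \left(-7\right)}{5} = - \frac{5 \left(-7\right)}{5} = \left(- \frac{1}{5}\right) \left(-35\right) = 7$)
$d \left(-5 + R{\left(0 \cdot 6 \left(-4\right) \right)} 4\right) = 7 \left(-5 + \left(-2 + 0 \cdot 6 \left(-4\right)\right) 4\right) = 7 \left(-5 + \left(-2 + 0 \left(-4\right)\right) 4\right) = 7 \left(-5 + \left(-2 + 0\right) 4\right) = 7 \left(-5 - 8\right) = 7 \left(-13\right) = -91$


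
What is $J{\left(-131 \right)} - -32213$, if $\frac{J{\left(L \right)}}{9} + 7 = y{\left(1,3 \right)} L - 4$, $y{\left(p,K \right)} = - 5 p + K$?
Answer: $34472$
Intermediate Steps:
$y{\left(p,K \right)} = K - 5 p$
$J{\left(L \right)} = -99 - 18 L$ ($J{\left(L \right)} = -63 + 9 \left(\left(3 - 5\right) L - 4\right) = -63 + 9 \left(- 2 L - 4\right) = -63 + 9 \left(-4 - 2 L\right) = -63 - \left(36 + 18 L\right) = -99 - 18 L$)
$J{\left(-131 \right)} - -32213 = \left(-99 - -2358\right) - -32213 = \left(-99 + 2358\right) + 32213 = 2259 + 32213 = 34472$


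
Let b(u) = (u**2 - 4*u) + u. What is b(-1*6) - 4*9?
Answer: 18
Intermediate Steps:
b(u) = u**2 - 3*u
b(-1*6) - 4*9 = (-1*6)*(-3 - 1*6) - 4*9 = -6*(-3 - 6) - 36 = -6*(-9) - 36 = 54 - 36 = 18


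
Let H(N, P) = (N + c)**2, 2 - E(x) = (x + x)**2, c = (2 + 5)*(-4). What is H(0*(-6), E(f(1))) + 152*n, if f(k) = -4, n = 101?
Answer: 16136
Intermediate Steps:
c = -28 (c = 7*(-4) = -28)
E(x) = 2 - 4*x**2 (E(x) = 2 - (x + x)**2 = 2 - (2*x)**2 = 2 - 4*x**2)
H(N, P) = (-28 + N)**2 (H(N, P) = (N - 28)**2 = (-28 + N)**2)
H(0*(-6), E(f(1))) + 152*n = (-28 + 0*(-6))**2 + 152*101 = (-28 + 0)**2 + 15352 = (-28)**2 + 15352 = 784 + 15352 = 16136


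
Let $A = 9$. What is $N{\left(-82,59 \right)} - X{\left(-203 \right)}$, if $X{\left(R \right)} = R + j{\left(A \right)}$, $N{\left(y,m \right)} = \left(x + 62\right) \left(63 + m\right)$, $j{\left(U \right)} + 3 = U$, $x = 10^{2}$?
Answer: $19961$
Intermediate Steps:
$x = 100$
$j{\left(U \right)} = -3 + U$
$N{\left(y,m \right)} = 10206 + 162 m$ ($N{\left(y,m \right)} = \left(100 + 62\right) \left(63 + m\right) = 162 \left(63 + m\right) = 10206 + 162 m$)
$X{\left(R \right)} = 6 + R$ ($X{\left(R \right)} = R + \left(-3 + 9\right) = R + 6 = 6 + R$)
$N{\left(-82,59 \right)} - X{\left(-203 \right)} = \left(10206 + 162 \cdot 59\right) - \left(6 - 203\right) = \left(10206 + 9558\right) - -197 = 19764 + 197 = 19961$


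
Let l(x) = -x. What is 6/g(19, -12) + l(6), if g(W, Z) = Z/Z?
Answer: 0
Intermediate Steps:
g(W, Z) = 1
6/g(19, -12) + l(6) = 6/1 - 1*6 = 6*1 - 6 = 6 - 6 = 0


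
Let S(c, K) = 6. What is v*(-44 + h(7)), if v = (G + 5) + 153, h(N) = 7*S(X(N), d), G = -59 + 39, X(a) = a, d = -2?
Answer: -276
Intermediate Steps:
G = -20
h(N) = 42 (h(N) = 7*6 = 42)
v = 138 (v = (-20 + 5) + 153 = -15 + 153 = 138)
v*(-44 + h(7)) = 138*(-44 + 42) = 138*(-2) = -276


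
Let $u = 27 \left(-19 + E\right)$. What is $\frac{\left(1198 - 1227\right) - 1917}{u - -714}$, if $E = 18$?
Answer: $- \frac{1946}{687} \approx -2.8326$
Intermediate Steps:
$u = -27$ ($u = 27 \left(-19 + 18\right) = 27 \left(-1\right) = -27$)
$\frac{\left(1198 - 1227\right) - 1917}{u - -714} = \frac{\left(1198 - 1227\right) - 1917}{-27 - -714} = \frac{\left(1198 - 1227\right) - 1917}{-27 + 714} = \frac{-29 - 1917}{687} = \left(-1946\right) \frac{1}{687} = - \frac{1946}{687}$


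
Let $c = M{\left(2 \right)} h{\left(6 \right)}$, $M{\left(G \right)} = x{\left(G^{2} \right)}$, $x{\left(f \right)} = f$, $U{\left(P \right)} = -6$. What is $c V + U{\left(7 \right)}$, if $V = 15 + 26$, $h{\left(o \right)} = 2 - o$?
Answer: $-662$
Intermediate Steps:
$M{\left(G \right)} = G^{2}$
$V = 41$
$c = -16$ ($c = 2^{2} \left(2 - 6\right) = 4 \left(2 - 6\right) = 4 \left(-4\right) = -16$)
$c V + U{\left(7 \right)} = \left(-16\right) 41 - 6 = -656 - 6 = -662$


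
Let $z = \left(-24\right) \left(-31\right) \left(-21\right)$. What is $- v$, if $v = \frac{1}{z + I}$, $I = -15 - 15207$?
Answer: $\frac{1}{30846} \approx 3.2419 \cdot 10^{-5}$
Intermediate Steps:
$I = -15222$ ($I = -15 - 15207 = -15222$)
$z = -15624$ ($z = 744 \left(-21\right) = -15624$)
$v = - \frac{1}{30846}$ ($v = \frac{1}{-15624 - 15222} = \frac{1}{-30846} = - \frac{1}{30846} \approx -3.2419 \cdot 10^{-5}$)
$- v = \left(-1\right) \left(- \frac{1}{30846}\right) = \frac{1}{30846}$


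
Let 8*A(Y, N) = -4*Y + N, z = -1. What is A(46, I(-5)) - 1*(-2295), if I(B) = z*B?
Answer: 18181/8 ≈ 2272.6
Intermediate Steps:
I(B) = -B
A(Y, N) = -Y/2 + N/8 (A(Y, N) = (-4*Y + N)/8 = (N - 4*Y)/8 = -Y/2 + N/8)
A(46, I(-5)) - 1*(-2295) = (-1/2*46 + (-1*(-5))/8) - 1*(-2295) = (-23 + (1/8)*5) + 2295 = (-23 + 5/8) + 2295 = -179/8 + 2295 = 18181/8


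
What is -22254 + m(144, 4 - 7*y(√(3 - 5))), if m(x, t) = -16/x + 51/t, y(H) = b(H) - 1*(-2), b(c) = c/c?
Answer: -200314/9 ≈ -22257.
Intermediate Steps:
b(c) = 1
y(H) = 3 (y(H) = 1 - 1*(-2) = 1 + 2 = 3)
-22254 + m(144, 4 - 7*y(√(3 - 5))) = -22254 + (-16/144 + 51/(4 - 7*3)) = -22254 + (-16*1/144 + 51/(4 - 21)) = -22254 + (-⅑ + 51/(-17)) = -22254 + (-⅑ + 51*(-1/17)) = -22254 + (-⅑ - 3) = -22254 - 28/9 = -200314/9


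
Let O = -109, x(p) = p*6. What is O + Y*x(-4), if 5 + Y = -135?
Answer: 3251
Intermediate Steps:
Y = -140 (Y = -5 - 135 = -140)
x(p) = 6*p
O + Y*x(-4) = -109 - 840*(-4) = -109 - 140*(-24) = -109 + 3360 = 3251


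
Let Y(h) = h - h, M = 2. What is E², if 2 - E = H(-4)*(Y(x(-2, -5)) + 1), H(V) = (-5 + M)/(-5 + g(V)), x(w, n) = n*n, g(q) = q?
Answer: 25/9 ≈ 2.7778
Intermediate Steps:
x(w, n) = n²
Y(h) = 0
H(V) = -3/(-5 + V) (H(V) = (-5 + 2)/(-5 + V) = -3/(-5 + V))
E = 5/3 (E = 2 - (-3/(-5 - 4))*(0 + 1) = 2 - (-3/(-9)) = 2 - (-3*(-⅑)) = 2 - 1/3 = 2 - 1*⅓ = 2 - ⅓ = 5/3 ≈ 1.6667)
E² = (5/3)² = 25/9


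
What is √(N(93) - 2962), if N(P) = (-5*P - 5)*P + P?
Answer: I*√46579 ≈ 215.82*I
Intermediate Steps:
N(P) = P + P*(-5 - 5*P) (N(P) = (-5 - 5*P)*P + P = P*(-5 - 5*P) + P = P + P*(-5 - 5*P))
√(N(93) - 2962) = √(-1*93*(4 + 5*93) - 2962) = √(-1*93*(4 + 465) - 2962) = √(-1*93*469 - 2962) = √(-43617 - 2962) = √(-46579) = I*√46579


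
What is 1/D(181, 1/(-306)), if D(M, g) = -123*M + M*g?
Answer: -306/6812659 ≈ -4.4916e-5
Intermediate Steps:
1/D(181, 1/(-306)) = 1/(181*(-123 + 1/(-306))) = 1/(181*(-123 - 1/306)) = 1/(181*(-37639/306)) = 1/(-6812659/306) = -306/6812659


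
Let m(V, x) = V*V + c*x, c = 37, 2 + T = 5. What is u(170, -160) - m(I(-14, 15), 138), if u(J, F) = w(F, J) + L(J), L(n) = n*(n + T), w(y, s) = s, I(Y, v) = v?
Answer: 24249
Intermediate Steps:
T = 3 (T = -2 + 5 = 3)
L(n) = n*(3 + n) (L(n) = n*(n + 3) = n*(3 + n))
u(J, F) = J + J*(3 + J)
m(V, x) = V² + 37*x (m(V, x) = V*V + 37*x = V² + 37*x)
u(170, -160) - m(I(-14, 15), 138) = 170*(4 + 170) - (15² + 37*138) = 170*174 - (225 + 5106) = 29580 - 1*5331 = 29580 - 5331 = 24249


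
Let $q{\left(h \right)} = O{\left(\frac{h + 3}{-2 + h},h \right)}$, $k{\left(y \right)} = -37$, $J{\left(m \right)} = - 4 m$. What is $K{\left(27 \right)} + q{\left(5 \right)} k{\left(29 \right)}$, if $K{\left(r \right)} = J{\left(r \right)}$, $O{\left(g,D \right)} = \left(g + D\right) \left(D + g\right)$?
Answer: $- \frac{20545}{9} \approx -2282.8$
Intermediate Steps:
$O{\left(g,D \right)} = \left(D + g\right)^{2}$ ($O{\left(g,D \right)} = \left(D + g\right) \left(D + g\right) = \left(D + g\right)^{2}$)
$K{\left(r \right)} = - 4 r$
$q{\left(h \right)} = \left(h + \frac{3 + h}{-2 + h}\right)^{2}$ ($q{\left(h \right)} = \left(h + \frac{h + 3}{-2 + h}\right)^{2} = \left(h + \frac{3 + h}{-2 + h}\right)^{2}$)
$K{\left(27 \right)} + q{\left(5 \right)} k{\left(29 \right)} = \left(-4\right) 27 + \frac{\left(3 + 5^{2} - 5\right)^{2}}{\left(-2 + 5\right)^{2}} \left(-37\right) = -108 + \frac{\left(3 + 25 - 5\right)^{2}}{9} \left(-37\right) = -108 + \frac{23^{2}}{9} \left(-37\right) = -108 + \frac{1}{9} \cdot 529 \left(-37\right) = -108 + \frac{529}{9} \left(-37\right) = -108 - \frac{19573}{9} = - \frac{20545}{9}$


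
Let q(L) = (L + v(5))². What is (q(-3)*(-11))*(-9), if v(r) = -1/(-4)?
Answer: 11979/16 ≈ 748.69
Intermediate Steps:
v(r) = ¼ (v(r) = -1*(-¼) = ¼)
q(L) = (¼ + L)² (q(L) = (L + ¼)² = (¼ + L)²)
(q(-3)*(-11))*(-9) = (((1 + 4*(-3))²/16)*(-11))*(-9) = (((1 - 12)²/16)*(-11))*(-9) = (((1/16)*(-11)²)*(-11))*(-9) = (((1/16)*121)*(-11))*(-9) = ((121/16)*(-11))*(-9) = -1331/16*(-9) = 11979/16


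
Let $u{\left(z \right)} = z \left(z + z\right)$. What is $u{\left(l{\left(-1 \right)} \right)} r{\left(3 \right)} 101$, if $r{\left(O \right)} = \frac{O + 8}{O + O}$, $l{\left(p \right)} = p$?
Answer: $\frac{1111}{3} \approx 370.33$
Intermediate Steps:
$r{\left(O \right)} = \frac{8 + O}{2 O}$
$u{\left(z \right)} = 2 z^{2}$ ($u{\left(z \right)} = z 2 z = 2 z^{2}$)
$u{\left(l{\left(-1 \right)} \right)} r{\left(3 \right)} 101 = 2 \left(-1\right)^{2} \frac{8 + 3}{2 \cdot 3} \cdot 101 = 2 \cdot 1 \cdot \frac{1}{2} \cdot \frac{1}{3} \cdot 11 \cdot 101 = 2 \cdot \frac{11}{6} \cdot 101 = \frac{11}{3} \cdot 101 = \frac{1111}{3}$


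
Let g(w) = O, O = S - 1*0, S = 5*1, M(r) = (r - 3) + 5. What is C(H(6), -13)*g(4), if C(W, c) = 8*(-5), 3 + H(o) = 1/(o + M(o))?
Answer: -200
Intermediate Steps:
M(r) = 2 + r (M(r) = (-3 + r) + 5 = 2 + r)
S = 5
H(o) = -3 + 1/(2 + 2*o) (H(o) = -3 + 1/(o + (2 + o)) = -3 + 1/(2 + 2*o))
O = 5 (O = 5 - 1*0 = 5 + 0 = 5)
g(w) = 5
C(W, c) = -40
C(H(6), -13)*g(4) = -40*5 = -200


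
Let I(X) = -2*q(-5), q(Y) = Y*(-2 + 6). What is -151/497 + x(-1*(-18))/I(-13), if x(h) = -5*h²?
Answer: -40559/994 ≈ -40.804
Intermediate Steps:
q(Y) = 4*Y (q(Y) = Y*4 = 4*Y)
I(X) = 40 (I(X) = -8*(-5) = -2*(-20) = 40)
-151/497 + x(-1*(-18))/I(-13) = -151/497 - 5*(-1*(-18))²/40 = -151*1/497 - 5*18²*(1/40) = -151/497 - 5*324*(1/40) = -151/497 - 1620*1/40 = -151/497 - 81/2 = -40559/994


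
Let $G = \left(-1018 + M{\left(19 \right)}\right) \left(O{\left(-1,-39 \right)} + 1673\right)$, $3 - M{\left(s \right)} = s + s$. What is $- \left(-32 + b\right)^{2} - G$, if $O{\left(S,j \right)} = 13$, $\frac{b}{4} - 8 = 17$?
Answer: $1770734$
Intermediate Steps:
$b = 100$ ($b = 32 + 4 \cdot 17 = 32 + 68 = 100$)
$M{\left(s \right)} = 3 - 2 s$ ($M{\left(s \right)} = 3 - \left(s + s\right) = 3 - 2 s$)
$G = -1775358$ ($G = \left(-1018 + \left(3 - 38\right)\right) \left(13 + 1673\right) = \left(-1018 + \left(3 - 38\right)\right) 1686 = \left(-1018 - 35\right) 1686 = \left(-1053\right) 1686 = -1775358$)
$- \left(-32 + b\right)^{2} - G = - \left(-32 + 100\right)^{2} - -1775358 = - 68^{2} + 1775358 = \left(-1\right) 4624 + 1775358 = -4624 + 1775358 = 1770734$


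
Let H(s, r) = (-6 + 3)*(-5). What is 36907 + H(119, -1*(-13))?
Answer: 36922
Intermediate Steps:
H(s, r) = 15 (H(s, r) = -3*(-5) = 15)
36907 + H(119, -1*(-13)) = 36907 + 15 = 36922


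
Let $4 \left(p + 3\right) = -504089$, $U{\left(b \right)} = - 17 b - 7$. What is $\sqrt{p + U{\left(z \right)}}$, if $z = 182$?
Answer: $\frac{i \sqrt{516505}}{2} \approx 359.34 i$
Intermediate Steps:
$U{\left(b \right)} = -7 - 17 b$
$p = - \frac{504101}{4}$ ($p = -3 + \frac{1}{4} \left(-504089\right) = -3 - \frac{504089}{4} = - \frac{504101}{4} \approx -1.2603 \cdot 10^{5}$)
$\sqrt{p + U{\left(z \right)}} = \sqrt{- \frac{504101}{4} - 3101} = \sqrt{- \frac{516505}{4}} = \frac{i \sqrt{516505}}{2}$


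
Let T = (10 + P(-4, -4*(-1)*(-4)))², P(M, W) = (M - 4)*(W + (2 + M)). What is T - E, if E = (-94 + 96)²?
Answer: 23712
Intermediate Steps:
P(M, W) = (-4 + M)*(2 + M + W)
E = 4 (E = 2² = 4)
T = 23716 (T = (10 + (-8 + (-4)² - 4*(-4*(-1))*(-4) - 2*(-4) - 4*(-4*(-1))*(-4)))² = (10 + (-8 + 16 - 16*(-4) + 8 - 16*(-4)))² = (10 + (-8 + 16 - 4*(-16) + 8 - 4*(-16)))² = (10 + (-8 + 16 + 64 + 8 + 64))² = (10 + 144)² = 154² = 23716)
T - E = 23716 - 1*4 = 23716 - 4 = 23712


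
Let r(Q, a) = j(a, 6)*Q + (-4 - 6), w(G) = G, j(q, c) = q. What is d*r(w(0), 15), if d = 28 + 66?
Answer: -940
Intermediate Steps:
r(Q, a) = -10 + Q*a (r(Q, a) = a*Q + (-4 - 6) = Q*a - 10 = -10 + Q*a)
d = 94
d*r(w(0), 15) = 94*(-10 + 0*15) = 94*(-10 + 0) = 94*(-10) = -940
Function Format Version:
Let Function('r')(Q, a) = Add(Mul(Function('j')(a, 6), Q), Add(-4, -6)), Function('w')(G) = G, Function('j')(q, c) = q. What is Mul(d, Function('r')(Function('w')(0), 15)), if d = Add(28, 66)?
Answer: -940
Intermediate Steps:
Function('r')(Q, a) = Add(-10, Mul(Q, a)) (Function('r')(Q, a) = Add(Mul(a, Q), Add(-4, -6)) = Add(Mul(Q, a), -10) = Add(-10, Mul(Q, a)))
d = 94
Mul(d, Function('r')(Function('w')(0), 15)) = Mul(94, Add(-10, Mul(0, 15))) = Mul(94, Add(-10, 0)) = Mul(94, -10) = -940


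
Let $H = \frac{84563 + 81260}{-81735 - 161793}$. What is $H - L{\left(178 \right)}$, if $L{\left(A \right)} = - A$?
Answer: $\frac{43182161}{243528} \approx 177.32$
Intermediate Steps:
$H = - \frac{165823}{243528}$ ($H = \frac{165823}{-243528} = 165823 \left(- \frac{1}{243528}\right) = - \frac{165823}{243528} \approx -0.68092$)
$H - L{\left(178 \right)} = - \frac{165823}{243528} - \left(-1\right) 178 = - \frac{165823}{243528} - -178 = - \frac{165823}{243528} + 178 = \frac{43182161}{243528}$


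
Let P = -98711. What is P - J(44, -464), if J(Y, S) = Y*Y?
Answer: -100647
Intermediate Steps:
J(Y, S) = Y²
P - J(44, -464) = -98711 - 1*44² = -98711 - 1*1936 = -98711 - 1936 = -100647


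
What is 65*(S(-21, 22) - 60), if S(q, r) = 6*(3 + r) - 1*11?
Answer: 5135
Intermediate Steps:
S(q, r) = 7 + 6*r (S(q, r) = (18 + 6*r) - 11 = 7 + 6*r)
65*(S(-21, 22) - 60) = 65*((7 + 6*22) - 60) = 65*((7 + 132) - 60) = 65*(139 - 60) = 65*79 = 5135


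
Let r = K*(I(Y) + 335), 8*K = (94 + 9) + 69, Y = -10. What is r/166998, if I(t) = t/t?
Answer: 1204/27833 ≈ 0.043258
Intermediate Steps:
K = 43/2 (K = ((94 + 9) + 69)/8 = (103 + 69)/8 = (⅛)*172 = 43/2 ≈ 21.500)
I(t) = 1
r = 7224 (r = 43*(1 + 335)/2 = (43/2)*336 = 7224)
r/166998 = 7224/166998 = 7224*(1/166998) = 1204/27833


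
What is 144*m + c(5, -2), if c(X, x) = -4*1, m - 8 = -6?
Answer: 284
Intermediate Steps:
m = 2 (m = 8 - 6 = 2)
c(X, x) = -4
144*m + c(5, -2) = 144*2 - 4 = 288 - 4 = 284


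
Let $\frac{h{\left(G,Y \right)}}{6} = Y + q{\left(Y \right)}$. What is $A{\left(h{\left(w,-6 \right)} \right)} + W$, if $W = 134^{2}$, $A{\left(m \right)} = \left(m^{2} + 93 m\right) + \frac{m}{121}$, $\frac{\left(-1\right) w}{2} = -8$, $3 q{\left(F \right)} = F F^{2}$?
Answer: $\frac{23407708}{121} \approx 1.9345 \cdot 10^{5}$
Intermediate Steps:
$q{\left(F \right)} = \frac{F^{3}}{3}$ ($q{\left(F \right)} = \frac{F F^{2}}{3} = \frac{F^{3}}{3}$)
$w = 16$ ($w = \left(-2\right) \left(-8\right) = 16$)
$h{\left(G,Y \right)} = 2 Y^{3} + 6 Y$ ($h{\left(G,Y \right)} = 6 \left(Y + \frac{Y^{3}}{3}\right) = 2 Y^{3} + 6 Y$)
$A{\left(m \right)} = m^{2} + \frac{11254 m}{121}$ ($A{\left(m \right)} = \left(m^{2} + 93 m\right) + m \frac{1}{121} = \left(m^{2} + 93 m\right) + \frac{m}{121} = m^{2} + \frac{11254 m}{121}$)
$W = 17956$
$A{\left(h{\left(w,-6 \right)} \right)} + W = \frac{2 \left(-6\right) \left(3 + \left(-6\right)^{2}\right) \left(11254 + 121 \cdot 2 \left(-6\right) \left(3 + \left(-6\right)^{2}\right)\right)}{121} + 17956 = \frac{2 \left(-6\right) \left(3 + 36\right) \left(11254 + 121 \cdot 2 \left(-6\right) \left(3 + 36\right)\right)}{121} + 17956 = \frac{2 \left(-6\right) 39 \left(11254 + 121 \cdot 2 \left(-6\right) 39\right)}{121} + 17956 = \frac{1}{121} \left(-468\right) \left(11254 + 121 \left(-468\right)\right) + 17956 = \frac{1}{121} \left(-468\right) \left(11254 - 56628\right) + 17956 = \frac{1}{121} \left(-468\right) \left(-45374\right) + 17956 = \frac{21235032}{121} + 17956 = \frac{23407708}{121}$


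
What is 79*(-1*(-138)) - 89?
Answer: 10813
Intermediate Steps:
79*(-1*(-138)) - 89 = 79*138 - 89 = 10902 - 89 = 10813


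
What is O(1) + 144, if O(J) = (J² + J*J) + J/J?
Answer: 147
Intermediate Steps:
O(J) = 1 + 2*J² (O(J) = (J² + J²) + 1 = 2*J² + 1 = 1 + 2*J²)
O(1) + 144 = (1 + 2*1²) + 144 = (1 + 2*1) + 144 = (1 + 2) + 144 = 3 + 144 = 147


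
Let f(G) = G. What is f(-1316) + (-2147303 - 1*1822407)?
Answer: -3971026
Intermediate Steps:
f(-1316) + (-2147303 - 1*1822407) = -1316 + (-2147303 - 1*1822407) = -1316 + (-2147303 - 1822407) = -1316 - 3969710 = -3971026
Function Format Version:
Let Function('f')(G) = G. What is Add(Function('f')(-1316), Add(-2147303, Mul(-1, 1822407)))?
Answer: -3971026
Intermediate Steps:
Add(Function('f')(-1316), Add(-2147303, Mul(-1, 1822407))) = Add(-1316, Add(-2147303, Mul(-1, 1822407))) = Add(-1316, Add(-2147303, -1822407)) = Add(-1316, -3969710) = -3971026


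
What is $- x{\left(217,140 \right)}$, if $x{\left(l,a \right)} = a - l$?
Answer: $77$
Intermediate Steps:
$- x{\left(217,140 \right)} = - (140 - 217) = \left(-1\right) \left(-77\right) = 77$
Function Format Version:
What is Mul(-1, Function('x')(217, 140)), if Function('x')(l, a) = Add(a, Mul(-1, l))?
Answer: 77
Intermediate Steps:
Mul(-1, Function('x')(217, 140)) = Mul(-1, Add(140, Mul(-1, 217))) = Mul(-1, Add(140, -217)) = Mul(-1, -77) = 77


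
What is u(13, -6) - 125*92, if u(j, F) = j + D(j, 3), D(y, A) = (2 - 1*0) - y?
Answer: -11498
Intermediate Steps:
D(y, A) = 2 - y (D(y, A) = (2 + 0) - y = 2 - y)
u(j, F) = 2 (u(j, F) = j + (2 - j) = 2)
u(13, -6) - 125*92 = 2 - 125*92 = 2 - 11500 = -11498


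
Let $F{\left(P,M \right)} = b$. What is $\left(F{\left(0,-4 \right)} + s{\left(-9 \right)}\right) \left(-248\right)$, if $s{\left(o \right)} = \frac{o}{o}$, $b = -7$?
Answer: $1488$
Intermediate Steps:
$F{\left(P,M \right)} = -7$
$s{\left(o \right)} = 1$
$\left(F{\left(0,-4 \right)} + s{\left(-9 \right)}\right) \left(-248\right) = \left(-7 + 1\right) \left(-248\right) = \left(-6\right) \left(-248\right) = 1488$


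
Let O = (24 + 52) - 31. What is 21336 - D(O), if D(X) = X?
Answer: 21291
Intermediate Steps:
O = 45 (O = 76 - 31 = 45)
21336 - D(O) = 21336 - 1*45 = 21336 - 45 = 21291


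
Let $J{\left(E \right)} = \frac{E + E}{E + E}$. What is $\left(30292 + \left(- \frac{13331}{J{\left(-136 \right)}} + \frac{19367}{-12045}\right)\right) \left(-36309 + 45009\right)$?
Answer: $\frac{118480009240}{803} \approx 1.4755 \cdot 10^{8}$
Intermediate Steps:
$J{\left(E \right)} = 1$ ($J{\left(E \right)} = \frac{2 E}{2 E} = 2 E \frac{1}{2 E} = 1$)
$\left(30292 + \left(- \frac{13331}{J{\left(-136 \right)}} + \frac{19367}{-12045}\right)\right) \left(-36309 + 45009\right) = \left(30292 + \left(- \frac{13331}{1} + \frac{19367}{-12045}\right)\right) \left(-36309 + 45009\right) = \left(30292 + \left(\left(-13331\right) 1 + 19367 \left(- \frac{1}{12045}\right)\right)\right) 8700 = \left(30292 - \frac{160591262}{12045}\right) 8700 = \frac{204275878}{12045} \cdot 8700 = \frac{118480009240}{803}$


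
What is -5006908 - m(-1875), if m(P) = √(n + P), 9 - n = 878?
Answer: -5006908 - 14*I*√14 ≈ -5.0069e+6 - 52.383*I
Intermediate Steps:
n = -869 (n = 9 - 1*878 = 9 - 878 = -869)
m(P) = √(-869 + P)
-5006908 - m(-1875) = -5006908 - √(-869 - 1875) = -5006908 - √(-2744) = -5006908 - 14*I*√14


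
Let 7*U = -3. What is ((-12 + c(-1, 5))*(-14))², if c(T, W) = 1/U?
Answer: 362404/9 ≈ 40267.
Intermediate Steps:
U = -3/7 (U = (⅐)*(-3) = -3/7 ≈ -0.42857)
c(T, W) = -7/3 (c(T, W) = 1/(-3/7) = -7/3)
((-12 + c(-1, 5))*(-14))² = ((-12 - 7/3)*(-14))² = (-43/3*(-14))² = (602/3)² = 362404/9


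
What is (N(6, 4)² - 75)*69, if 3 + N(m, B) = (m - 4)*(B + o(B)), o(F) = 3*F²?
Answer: 698694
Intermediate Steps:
N(m, B) = -3 + (-4 + m)*(B + 3*B²) (N(m, B) = -3 + (m - 4)*(B + 3*B²) = -3 + (-4 + m)*(B + 3*B²))
(N(6, 4)² - 75)*69 = ((-3 - 12*4² - 4*4 + 4*6 + 3*6*4²)² - 75)*69 = ((-3 - 12*16 - 16 + 24 + 3*6*16)² - 75)*69 = ((-3 - 192 - 16 + 24 + 288)² - 75)*69 = (101² - 75)*69 = (10201 - 75)*69 = 10126*69 = 698694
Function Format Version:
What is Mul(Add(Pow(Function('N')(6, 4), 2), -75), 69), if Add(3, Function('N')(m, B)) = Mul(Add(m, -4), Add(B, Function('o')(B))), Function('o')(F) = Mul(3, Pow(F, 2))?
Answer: 698694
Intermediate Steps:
Function('N')(m, B) = Add(-3, Mul(Add(-4, m), Add(B, Mul(3, Pow(B, 2))))) (Function('N')(m, B) = Add(-3, Mul(Add(m, -4), Add(B, Mul(3, Pow(B, 2))))) = Add(-3, Mul(Add(-4, m), Add(B, Mul(3, Pow(B, 2))))))
Mul(Add(Pow(Function('N')(6, 4), 2), -75), 69) = Mul(Add(Pow(Add(-3, Mul(-12, Pow(4, 2)), Mul(-4, 4), Mul(4, 6), Mul(3, 6, Pow(4, 2))), 2), -75), 69) = Mul(Add(Pow(Add(-3, Mul(-12, 16), -16, 24, Mul(3, 6, 16)), 2), -75), 69) = Mul(Add(Pow(Add(-3, -192, -16, 24, 288), 2), -75), 69) = Mul(Add(Pow(101, 2), -75), 69) = Mul(Add(10201, -75), 69) = Mul(10126, 69) = 698694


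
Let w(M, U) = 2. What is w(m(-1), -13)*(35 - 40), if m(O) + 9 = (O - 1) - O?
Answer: -10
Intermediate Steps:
m(O) = -10 (m(O) = -9 + ((O - 1) - O) = -9 + ((-1 + O) - O) = -9 - 1 = -10)
w(m(-1), -13)*(35 - 40) = 2*(35 - 40) = 2*(-5) = -10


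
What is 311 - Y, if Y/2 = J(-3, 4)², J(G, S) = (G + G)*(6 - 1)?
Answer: -1489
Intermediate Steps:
J(G, S) = 10*G (J(G, S) = (2*G)*5 = 10*G)
Y = 1800 (Y = 2*(10*(-3))² = 2*(-30)² = 2*900 = 1800)
311 - Y = 311 - 1*1800 = 311 - 1800 = -1489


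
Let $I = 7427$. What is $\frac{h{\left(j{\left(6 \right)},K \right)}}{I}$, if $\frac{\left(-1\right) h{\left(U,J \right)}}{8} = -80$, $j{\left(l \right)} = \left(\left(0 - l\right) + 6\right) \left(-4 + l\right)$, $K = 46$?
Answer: $\frac{640}{7427} \approx 0.086172$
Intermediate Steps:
$j{\left(l \right)} = \left(-4 + l\right) \left(6 - l\right)$ ($j{\left(l \right)} = \left(- l + 6\right) \left(-4 + l\right) = \left(6 - l\right) \left(-4 + l\right) = \left(-4 + l\right) \left(6 - l\right)$)
$h{\left(U,J \right)} = 640$ ($h{\left(U,J \right)} = \left(-8\right) \left(-80\right) = 640$)
$\frac{h{\left(j{\left(6 \right)},K \right)}}{I} = \frac{640}{7427}$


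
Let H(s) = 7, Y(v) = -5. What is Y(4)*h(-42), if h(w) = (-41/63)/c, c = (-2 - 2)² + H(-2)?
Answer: 205/1449 ≈ 0.14148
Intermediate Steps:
c = 23 (c = (-2 - 2)² + 7 = (-4)² + 7 = 16 + 7 = 23)
h(w) = -41/1449 (h(w) = -41/63/23 = -41*1/63*(1/23) = -41/63*1/23 = -41/1449)
Y(4)*h(-42) = -5*(-41/1449) = 205/1449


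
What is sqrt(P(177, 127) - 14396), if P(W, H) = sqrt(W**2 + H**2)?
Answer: sqrt(-14396 + sqrt(47458)) ≈ 119.07*I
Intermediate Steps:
P(W, H) = sqrt(H**2 + W**2)
sqrt(P(177, 127) - 14396) = sqrt(sqrt(127**2 + 177**2) - 14396) = sqrt(sqrt(16129 + 31329) - 14396) = sqrt(sqrt(47458) - 14396) = sqrt(-14396 + sqrt(47458))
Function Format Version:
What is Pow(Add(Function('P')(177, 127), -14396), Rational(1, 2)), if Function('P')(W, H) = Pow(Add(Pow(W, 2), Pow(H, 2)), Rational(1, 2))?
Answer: Pow(Add(-14396, Pow(47458, Rational(1, 2))), Rational(1, 2)) ≈ Mul(119.07, I)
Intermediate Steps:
Function('P')(W, H) = Pow(Add(Pow(H, 2), Pow(W, 2)), Rational(1, 2))
Pow(Add(Function('P')(177, 127), -14396), Rational(1, 2)) = Pow(Add(Pow(Add(Pow(127, 2), Pow(177, 2)), Rational(1, 2)), -14396), Rational(1, 2)) = Pow(Add(Pow(Add(16129, 31329), Rational(1, 2)), -14396), Rational(1, 2)) = Pow(Add(Pow(47458, Rational(1, 2)), -14396), Rational(1, 2)) = Pow(Add(-14396, Pow(47458, Rational(1, 2))), Rational(1, 2))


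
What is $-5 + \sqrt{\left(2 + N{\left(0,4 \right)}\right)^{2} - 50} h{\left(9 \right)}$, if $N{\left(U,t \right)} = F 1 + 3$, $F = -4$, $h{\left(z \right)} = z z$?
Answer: $-5 + 567 i \approx -5.0 + 567.0 i$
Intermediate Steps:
$h{\left(z \right)} = z^{2}$
$N{\left(U,t \right)} = -1$ ($N{\left(U,t \right)} = \left(-4\right) 1 + 3 = -4 + 3 = -1$)
$-5 + \sqrt{\left(2 + N{\left(0,4 \right)}\right)^{2} - 50} h{\left(9 \right)} = -5 + \sqrt{\left(2 - 1\right)^{2} - 50} \cdot 9^{2} = -5 + \sqrt{1^{2} - 50} \cdot 81 = -5 + \sqrt{1 - 50} \cdot 81 = -5 + \sqrt{-49} \cdot 81 = -5 + 7 i 81 = -5 + 567 i$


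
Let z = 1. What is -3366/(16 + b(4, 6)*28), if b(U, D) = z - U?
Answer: 99/2 ≈ 49.500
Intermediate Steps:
b(U, D) = 1 - U
-3366/(16 + b(4, 6)*28) = -3366/(16 + (1 - 1*4)*28) = -3366/(16 + (1 - 4)*28) = -3366/(16 - 3*28) = -3366/(16 - 84) = -3366/(-68) = -3366*(-1/68) = 99/2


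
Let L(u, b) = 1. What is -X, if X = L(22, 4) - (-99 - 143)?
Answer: -243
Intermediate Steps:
X = 243 (X = 1 - (-99 - 143) = 1 - 1*(-242) = 1 + 242 = 243)
-X = -1*243 = -243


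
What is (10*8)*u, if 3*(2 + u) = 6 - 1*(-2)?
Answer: 160/3 ≈ 53.333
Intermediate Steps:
u = 2/3 (u = -2 + (6 - 1*(-2))/3 = -2 + (6 + 2)/3 = -2 + (1/3)*8 = -2 + 8/3 = 2/3 ≈ 0.66667)
(10*8)*u = (10*8)*(2/3) = 80*(2/3) = 160/3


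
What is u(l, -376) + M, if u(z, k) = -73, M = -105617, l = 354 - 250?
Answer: -105690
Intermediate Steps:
l = 104
u(l, -376) + M = -73 - 105617 = -105690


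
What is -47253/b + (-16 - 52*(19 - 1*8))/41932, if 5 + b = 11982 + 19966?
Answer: -500048820/334858469 ≈ -1.4933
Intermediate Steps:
b = 31943 (b = -5 + (11982 + 19966) = -5 + 31948 = 31943)
-47253/b + (-16 - 52*(19 - 1*8))/41932 = -47253/31943 + (-16 - 52*(19 - 1*8))/41932 = -47253*1/31943 + (-16 - 52*(19 - 8))*(1/41932) = -47253/31943 + (-16 - 52*11)*(1/41932) = -47253/31943 + (-16 - 572)*(1/41932) = -47253/31943 - 588*1/41932 = -47253/31943 - 147/10483 = -500048820/334858469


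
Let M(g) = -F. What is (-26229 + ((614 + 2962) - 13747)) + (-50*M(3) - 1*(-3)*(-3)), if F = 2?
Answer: -36309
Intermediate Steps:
M(g) = -2 (M(g) = -1*2 = -2)
(-26229 + ((614 + 2962) - 13747)) + (-50*M(3) - 1*(-3)*(-3)) = (-26229 + ((614 + 2962) - 13747)) + (-50*(-2) - 1*(-3)*(-3)) = (-26229 + (3576 - 13747)) + (100 + 3*(-3)) = (-26229 - 10171) + (100 - 9) = -36400 + 91 = -36309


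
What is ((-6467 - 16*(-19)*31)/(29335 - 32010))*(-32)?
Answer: 94624/2675 ≈ 35.373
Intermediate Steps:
((-6467 - 16*(-19)*31)/(29335 - 32010))*(-32) = ((-6467 + 304*31)/(-2675))*(-32) = ((-6467 + 9424)*(-1/2675))*(-32) = (2957*(-1/2675))*(-32) = -2957/2675*(-32) = 94624/2675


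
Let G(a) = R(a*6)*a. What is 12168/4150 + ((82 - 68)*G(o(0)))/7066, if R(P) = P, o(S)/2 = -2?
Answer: 22889172/7330975 ≈ 3.1223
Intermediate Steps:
o(S) = -4 (o(S) = 2*(-2) = -4)
G(a) = 6*a² (G(a) = (a*6)*a = (6*a)*a = 6*a²)
12168/4150 + ((82 - 68)*G(o(0)))/7066 = 12168/4150 + ((82 - 68)*(6*(-4)²))/7066 = 12168*(1/4150) + (14*(6*16))*(1/7066) = 6084/2075 + (14*96)*(1/7066) = 6084/2075 + 1344*(1/7066) = 6084/2075 + 672/3533 = 22889172/7330975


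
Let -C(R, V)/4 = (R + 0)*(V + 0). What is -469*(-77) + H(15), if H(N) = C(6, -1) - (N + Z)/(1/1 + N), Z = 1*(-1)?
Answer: 289089/8 ≈ 36136.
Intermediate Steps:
Z = -1
C(R, V) = -4*R*V (C(R, V) = -4*(R + 0)*(V + 0) = -4*R*V)
H(N) = 24 - (-1 + N)/(1 + N) (H(N) = -4*6*(-1) - (N - 1)/(1/1 + N) = 24 - (-1 + N)/(1 + N))
-469*(-77) + H(15) = -469*(-77) + (25 + 23*15)/(1 + 15) = 36113 + (25 + 345)/16 = 36113 + (1/16)*370 = 36113 + 185/8 = 289089/8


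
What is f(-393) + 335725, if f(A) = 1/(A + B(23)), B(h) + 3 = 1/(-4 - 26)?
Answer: 3988748695/11881 ≈ 3.3573e+5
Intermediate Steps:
B(h) = -91/30 (B(h) = -3 + 1/(-4 - 26) = -3 + 1/(-30) = -3 - 1/30 = -91/30)
f(A) = 1/(-91/30 + A) (f(A) = 1/(A - 91/30) = 1/(-91/30 + A))
f(-393) + 335725 = 30/(-91 + 30*(-393)) + 335725 = 30/(-91 - 11790) + 335725 = 30/(-11881) + 335725 = 30*(-1/11881) + 335725 = -30/11881 + 335725 = 3988748695/11881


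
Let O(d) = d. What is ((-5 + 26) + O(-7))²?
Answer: 196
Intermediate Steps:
((-5 + 26) + O(-7))² = ((-5 + 26) - 7)² = (21 - 7)² = 14² = 196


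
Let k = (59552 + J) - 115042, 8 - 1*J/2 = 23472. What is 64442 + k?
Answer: -37976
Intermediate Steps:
J = -46928 (J = 16 - 2*23472 = 16 - 46944 = -46928)
k = -102418 (k = (59552 - 46928) - 115042 = 12624 - 115042 = -102418)
64442 + k = 64442 - 102418 = -37976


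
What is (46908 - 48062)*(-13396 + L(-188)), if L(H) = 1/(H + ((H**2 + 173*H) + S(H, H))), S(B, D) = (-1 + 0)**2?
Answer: 40703503718/2633 ≈ 1.5459e+7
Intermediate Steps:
S(B, D) = 1 (S(B, D) = (-1)**2 = 1)
L(H) = 1/(1 + H**2 + 174*H) (L(H) = 1/(H + ((H**2 + 173*H) + 1)) = 1/(H + (1 + H**2 + 173*H)) = 1/(1 + H**2 + 174*H))
(46908 - 48062)*(-13396 + L(-188)) = (46908 - 48062)*(-13396 + 1/(1 + (-188)**2 + 174*(-188))) = -1154*(-13396 + 1/(1 + 35344 - 32712)) = -1154*(-13396 + 1/2633) = -1154*(-35271667/2633) = 40703503718/2633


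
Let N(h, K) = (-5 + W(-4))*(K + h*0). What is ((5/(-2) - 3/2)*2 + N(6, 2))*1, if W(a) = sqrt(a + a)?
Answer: -18 + 4*I*sqrt(2) ≈ -18.0 + 5.6569*I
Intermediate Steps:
W(a) = sqrt(2)*sqrt(a) (W(a) = sqrt(2*a) = sqrt(2)*sqrt(a))
N(h, K) = K*(-5 + 2*I*sqrt(2)) (N(h, K) = (-5 + sqrt(2)*sqrt(-4))*(K + h*0) = (-5 + sqrt(2)*(2*I))*(K + 0) = (-5 + 2*I*sqrt(2))*K = K*(-5 + 2*I*sqrt(2)))
((5/(-2) - 3/2)*2 + N(6, 2))*1 = ((5/(-2) - 3/2)*2 + 2*(-5 + 2*I*sqrt(2)))*1 = ((5*(-1/2) - 3*1/2)*2 + (-10 + 4*I*sqrt(2)))*1 = ((-5/2 - 3/2)*2 + (-10 + 4*I*sqrt(2)))*1 = (-4*2 + (-10 + 4*I*sqrt(2)))*1 = (-8 + (-10 + 4*I*sqrt(2)))*1 = (-18 + 4*I*sqrt(2))*1 = -18 + 4*I*sqrt(2)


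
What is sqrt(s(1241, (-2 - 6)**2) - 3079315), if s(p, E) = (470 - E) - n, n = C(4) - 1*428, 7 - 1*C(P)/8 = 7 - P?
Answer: 3*I*sqrt(342057) ≈ 1754.6*I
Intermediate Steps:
C(P) = 8*P (C(P) = 56 - 8*(7 - P) = 56 + (-56 + 8*P) = 8*P)
n = -396 (n = 8*4 - 1*428 = 32 - 428 = -396)
s(p, E) = 866 - E (s(p, E) = (470 - E) - 1*(-396) = (470 - E) + 396 = 866 - E)
sqrt(s(1241, (-2 - 6)**2) - 3079315) = sqrt((866 - (-2 - 6)**2) - 3079315) = sqrt((866 - 1*(-8)**2) - 3079315) = sqrt((866 - 1*64) - 3079315) = sqrt((866 - 64) - 3079315) = sqrt(802 - 3079315) = sqrt(-3078513) = 3*I*sqrt(342057)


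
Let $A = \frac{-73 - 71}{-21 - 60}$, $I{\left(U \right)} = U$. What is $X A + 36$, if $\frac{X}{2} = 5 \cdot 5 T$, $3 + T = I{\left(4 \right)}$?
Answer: $\frac{1124}{9} \approx 124.89$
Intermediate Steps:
$T = 1$ ($T = -3 + 4 = 1$)
$X = 50$ ($X = 2 \cdot 5 \cdot 5 \cdot 1 = 2 \cdot 25 \cdot 1 = 2 \cdot 25 = 50$)
$A = \frac{16}{9}$ ($A = - \frac{144}{-81} = \left(-144\right) \left(- \frac{1}{81}\right) = \frac{16}{9} \approx 1.7778$)
$X A + 36 = 50 \cdot \frac{16}{9} + 36 = \frac{800}{9} + 36 = \frac{1124}{9}$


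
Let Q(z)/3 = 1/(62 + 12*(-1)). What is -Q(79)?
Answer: -3/50 ≈ -0.060000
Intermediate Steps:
Q(z) = 3/50 (Q(z) = 3/(62 + 12*(-1)) = 3/(62 - 12) = 3/50)
-Q(79) = -1*3/50 = -3/50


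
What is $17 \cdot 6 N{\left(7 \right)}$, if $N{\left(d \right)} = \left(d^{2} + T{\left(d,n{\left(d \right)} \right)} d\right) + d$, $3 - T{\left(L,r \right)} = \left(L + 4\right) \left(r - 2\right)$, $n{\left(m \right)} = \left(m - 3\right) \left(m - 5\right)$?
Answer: $-39270$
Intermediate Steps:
$n{\left(m \right)} = \left(-5 + m\right) \left(-3 + m\right)$ ($n{\left(m \right)} = \left(-3 + m\right) \left(-5 + m\right) = \left(-5 + m\right) \left(-3 + m\right)$)
$T{\left(L,r \right)} = 3 - \left(-2 + r\right) \left(4 + L\right)$ ($T{\left(L,r \right)} = 3 - \left(L + 4\right) \left(r - 2\right) = 3 - \left(4 + L\right) \left(-2 + r\right) = 3 - \left(-2 + r\right) \left(4 + L\right)$)
$N{\left(d \right)} = d + d^{2} + d \left(-49 - 4 d^{2} + 34 d - d \left(15 + d^{2} - 8 d\right)\right)$ ($N{\left(d \right)} = \left(d^{2} + \left(11 - 4 \left(15 + d^{2} - 8 d\right) + 2 d - d \left(15 + d^{2} - 8 d\right)\right) d\right) + d = \left(d^{2} + \left(11 - \left(60 - 32 d + 4 d^{2}\right) + 2 d - d \left(15 + d^{2} - 8 d\right)\right) d\right) + d = \left(d^{2} + \left(-49 - 4 d^{2} + 34 d - d \left(15 + d^{2} - 8 d\right)\right) d\right) + d = \left(d^{2} + d \left(-49 - 4 d^{2} + 34 d - d \left(15 + d^{2} - 8 d\right)\right)\right) + d = d + d^{2} + d \left(-49 - 4 d^{2} + 34 d - d \left(15 + d^{2} - 8 d\right)\right)$)
$17 \cdot 6 N{\left(7 \right)} = 17 \cdot 6 \cdot 7 \left(-48 - 7^{3} + 4 \cdot 7^{2} + 20 \cdot 7\right) = 102 \cdot 7 \left(-48 - 343 + 4 \cdot 49 + 140\right) = 102 \cdot 7 \left(-48 - 343 + 196 + 140\right) = 102 \cdot 7 \left(-55\right) = 102 \left(-385\right) = -39270$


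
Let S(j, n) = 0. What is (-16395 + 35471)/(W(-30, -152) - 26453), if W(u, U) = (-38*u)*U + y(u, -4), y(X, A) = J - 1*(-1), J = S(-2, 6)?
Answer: -4769/49933 ≈ -0.095508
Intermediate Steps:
J = 0
y(X, A) = 1 (y(X, A) = 0 - 1*(-1) = 0 + 1 = 1)
W(u, U) = 1 - 38*U*u (W(u, U) = (-38*u)*U + 1 = -38*U*u + 1 = 1 - 38*U*u)
(-16395 + 35471)/(W(-30, -152) - 26453) = (-16395 + 35471)/((1 - 38*(-152)*(-30)) - 26453) = 19076/((1 - 173280) - 26453) = 19076/(-173279 - 26453) = 19076/(-199732) = 19076*(-1/199732) = -4769/49933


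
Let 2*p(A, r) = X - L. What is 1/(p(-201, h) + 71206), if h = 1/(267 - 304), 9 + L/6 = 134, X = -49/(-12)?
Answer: 24/1699993 ≈ 1.4118e-5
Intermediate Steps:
X = 49/12 (X = -49*(-1/12) = 49/12 ≈ 4.0833)
L = 750 (L = -54 + 6*134 = -54 + 804 = 750)
h = -1/37 (h = 1/(-37) = -1/37 ≈ -0.027027)
p(A, r) = -8951/24 (p(A, r) = (49/12 - 1*750)/2 = (49/12 - 750)/2 = (½)*(-8951/12) = -8951/24)
1/(p(-201, h) + 71206) = 1/(-8951/24 + 71206) = 1/(1699993/24) = 24/1699993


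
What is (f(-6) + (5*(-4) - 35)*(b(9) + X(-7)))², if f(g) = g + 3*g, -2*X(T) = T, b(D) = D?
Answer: 2024929/4 ≈ 5.0623e+5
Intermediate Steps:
X(T) = -T/2
f(g) = 4*g
(f(-6) + (5*(-4) - 35)*(b(9) + X(-7)))² = (4*(-6) + (5*(-4) - 35)*(9 - ½*(-7)))² = (-24 + (-20 - 35)*(9 + 7/2))² = (-24 - 55*25/2)² = (-24 - 1375/2)² = (-1423/2)² = 2024929/4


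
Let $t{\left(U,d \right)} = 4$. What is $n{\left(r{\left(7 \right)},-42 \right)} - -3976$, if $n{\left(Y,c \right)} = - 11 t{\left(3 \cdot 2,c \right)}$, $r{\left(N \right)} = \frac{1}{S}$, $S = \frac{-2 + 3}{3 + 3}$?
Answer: $3932$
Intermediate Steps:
$S = \frac{1}{6}$ ($S = 1 \cdot \frac{1}{6} = \frac{1}{6} \approx 0.16667$)
$r{\left(N \right)} = 6$ ($r{\left(N \right)} = \frac{1}{\frac{1}{6}} = 6$)
$n{\left(Y,c \right)} = -44$ ($n{\left(Y,c \right)} = \left(-11\right) 4 = -44$)
$n{\left(r{\left(7 \right)},-42 \right)} - -3976 = -44 - -3976 = -44 + 3976 = 3932$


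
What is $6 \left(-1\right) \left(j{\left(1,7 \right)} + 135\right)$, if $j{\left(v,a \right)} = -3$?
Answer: $-792$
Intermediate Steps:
$6 \left(-1\right) \left(j{\left(1,7 \right)} + 135\right) = 6 \left(-1\right) \left(-3 + 135\right) = \left(-6\right) 132 = -792$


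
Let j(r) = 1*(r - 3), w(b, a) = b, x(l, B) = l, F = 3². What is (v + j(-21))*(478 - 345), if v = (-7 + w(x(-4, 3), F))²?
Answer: 12901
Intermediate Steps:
F = 9
j(r) = -3 + r (j(r) = 1*(-3 + r) = -3 + r)
v = 121 (v = (-7 - 4)² = (-11)² = 121)
(v + j(-21))*(478 - 345) = (121 + (-3 - 21))*(478 - 345) = (121 - 24)*133 = 97*133 = 12901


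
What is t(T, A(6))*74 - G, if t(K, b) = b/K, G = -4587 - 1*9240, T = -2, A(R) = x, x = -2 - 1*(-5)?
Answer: 13716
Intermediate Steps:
x = 3 (x = -2 + 5 = 3)
A(R) = 3
G = -13827 (G = -4587 - 9240 = -13827)
t(T, A(6))*74 - G = (3/(-2))*74 - 1*(-13827) = (3*(-½))*74 + 13827 = -3/2*74 + 13827 = -111 + 13827 = 13716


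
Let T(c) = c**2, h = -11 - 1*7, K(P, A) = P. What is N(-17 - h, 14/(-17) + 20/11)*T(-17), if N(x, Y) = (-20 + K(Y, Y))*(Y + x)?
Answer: -1325642/121 ≈ -10956.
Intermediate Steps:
h = -18 (h = -11 - 7 = -18)
N(x, Y) = (-20 + Y)*(Y + x)
N(-17 - h, 14/(-17) + 20/11)*T(-17) = ((14/(-17) + 20/11)**2 - 20*(14/(-17) + 20/11) - 20*(-17 - 1*(-18)) + (14/(-17) + 20/11)*(-17 - 1*(-18)))*(-17)**2 = ((14*(-1/17) + 20*(1/11))**2 - 20*(14*(-1/17) + 20*(1/11)) - 20*(-17 + 18) + (14*(-1/17) + 20*(1/11))*(-17 + 18))*289 = ((-14/17 + 20/11)**2 - 20*(-14/17 + 20/11) - 20*1 + (-14/17 + 20/11)*1)*289 = ((186/187)**2 - 20*186/187 - 20 + (186/187)*1)*289 = (34596/34969 - 3720/187 - 20 + 186/187)*289 = -1325642/34969*289 = -1325642/121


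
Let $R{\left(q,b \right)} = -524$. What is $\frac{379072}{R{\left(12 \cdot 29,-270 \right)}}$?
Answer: $- \frac{94768}{131} \approx -723.42$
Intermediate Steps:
$\frac{379072}{R{\left(12 \cdot 29,-270 \right)}} = \frac{379072}{-524} = 379072 \left(- \frac{1}{524}\right) = - \frac{94768}{131}$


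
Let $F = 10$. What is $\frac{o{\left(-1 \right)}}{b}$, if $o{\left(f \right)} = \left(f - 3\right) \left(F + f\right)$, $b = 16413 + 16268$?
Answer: $- \frac{36}{32681} \approx -0.0011016$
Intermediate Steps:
$b = 32681$
$o{\left(f \right)} = \left(-3 + f\right) \left(10 + f\right)$ ($o{\left(f \right)} = \left(f - 3\right) \left(10 + f\right) = \left(-3 + f\right) \left(10 + f\right)$)
$\frac{o{\left(-1 \right)}}{b} = \frac{-30 + \left(-1\right)^{2} + 7 \left(-1\right)}{32681} = \left(-30 + 1 - 7\right) \frac{1}{32681} = \left(-36\right) \frac{1}{32681} = - \frac{36}{32681}$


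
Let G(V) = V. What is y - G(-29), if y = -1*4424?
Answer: -4395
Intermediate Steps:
y = -4424
y - G(-29) = -4424 - 1*(-29) = -4424 + 29 = -4395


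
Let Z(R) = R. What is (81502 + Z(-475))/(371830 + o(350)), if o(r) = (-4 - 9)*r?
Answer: 81027/367280 ≈ 0.22061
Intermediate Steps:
o(r) = -13*r
(81502 + Z(-475))/(371830 + o(350)) = (81502 - 475)/(371830 - 13*350) = 81027/(371830 - 4550) = 81027/367280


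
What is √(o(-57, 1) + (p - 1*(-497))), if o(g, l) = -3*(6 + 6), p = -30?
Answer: √431 ≈ 20.761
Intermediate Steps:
o(g, l) = -36 (o(g, l) = -3*12 = -36)
√(o(-57, 1) + (p - 1*(-497))) = √(-36 + (-30 - 1*(-497))) = √(-36 + (-30 + 497)) = √(-36 + 467) = √431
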